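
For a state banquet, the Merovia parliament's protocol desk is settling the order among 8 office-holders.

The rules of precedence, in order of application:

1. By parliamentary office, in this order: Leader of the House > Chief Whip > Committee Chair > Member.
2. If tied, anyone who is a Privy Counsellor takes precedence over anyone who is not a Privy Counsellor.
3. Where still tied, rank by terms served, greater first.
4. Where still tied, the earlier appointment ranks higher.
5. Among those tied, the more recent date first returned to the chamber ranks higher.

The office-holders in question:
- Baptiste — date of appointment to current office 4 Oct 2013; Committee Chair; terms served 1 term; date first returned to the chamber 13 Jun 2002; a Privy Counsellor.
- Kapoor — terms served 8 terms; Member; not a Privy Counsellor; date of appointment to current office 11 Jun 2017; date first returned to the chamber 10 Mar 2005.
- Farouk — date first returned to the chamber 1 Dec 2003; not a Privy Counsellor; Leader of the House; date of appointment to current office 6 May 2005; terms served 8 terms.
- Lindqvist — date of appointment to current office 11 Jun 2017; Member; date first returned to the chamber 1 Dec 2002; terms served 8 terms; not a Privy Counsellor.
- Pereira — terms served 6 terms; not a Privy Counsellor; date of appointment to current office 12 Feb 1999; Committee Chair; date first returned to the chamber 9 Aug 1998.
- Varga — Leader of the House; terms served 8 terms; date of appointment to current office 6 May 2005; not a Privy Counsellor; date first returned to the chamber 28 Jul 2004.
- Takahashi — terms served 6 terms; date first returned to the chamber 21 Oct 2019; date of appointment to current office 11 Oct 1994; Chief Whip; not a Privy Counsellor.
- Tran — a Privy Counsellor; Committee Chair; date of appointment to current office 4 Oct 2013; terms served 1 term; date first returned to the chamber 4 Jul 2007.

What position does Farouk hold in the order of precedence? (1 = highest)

2

By parliamentary office: Varga and Farouk (Leader of the House); then Takahashi (Chief Whip); then Tran, Baptiste and Pereira (Committee Chair); then Kapoor and Lindqvist (Member).
Varga and Farouk are each not a Privy Counsellor, so the next rule applies.
Varga and Farouk both have terms served 8 terms, so the next rule applies.
Varga and Farouk both have date of appointment to current office 6 May 2005, so the next rule applies.
Among Varga and Farouk, by date first returned to the chamber (later first): Varga (28 Jul 2004) before Farouk (1 Dec 2003).
Among Tran, Baptiste and Pereira, a Privy Counsellor before not a Privy Counsellor: Tran and Baptiste (a Privy Counsellor) before Pereira (not a Privy Counsellor).
Tran and Baptiste both have terms served 1 term, so the next rule applies.
Tran and Baptiste both have date of appointment to current office 4 Oct 2013, so the next rule applies.
Among Tran and Baptiste, by date first returned to the chamber (later first): Tran (4 Jul 2007) before Baptiste (13 Jun 2002).
Kapoor and Lindqvist are each not a Privy Counsellor, so the next rule applies.
Kapoor and Lindqvist both have terms served 8 terms, so the next rule applies.
Kapoor and Lindqvist both have date of appointment to current office 11 Jun 2017, so the next rule applies.
Among Kapoor and Lindqvist, by date first returned to the chamber (later first): Kapoor (10 Mar 2005) before Lindqvist (1 Dec 2002).
Order: Varga, Farouk, Takahashi, Tran, Baptiste, Pereira, Kapoor, Lindqvist. So position 2.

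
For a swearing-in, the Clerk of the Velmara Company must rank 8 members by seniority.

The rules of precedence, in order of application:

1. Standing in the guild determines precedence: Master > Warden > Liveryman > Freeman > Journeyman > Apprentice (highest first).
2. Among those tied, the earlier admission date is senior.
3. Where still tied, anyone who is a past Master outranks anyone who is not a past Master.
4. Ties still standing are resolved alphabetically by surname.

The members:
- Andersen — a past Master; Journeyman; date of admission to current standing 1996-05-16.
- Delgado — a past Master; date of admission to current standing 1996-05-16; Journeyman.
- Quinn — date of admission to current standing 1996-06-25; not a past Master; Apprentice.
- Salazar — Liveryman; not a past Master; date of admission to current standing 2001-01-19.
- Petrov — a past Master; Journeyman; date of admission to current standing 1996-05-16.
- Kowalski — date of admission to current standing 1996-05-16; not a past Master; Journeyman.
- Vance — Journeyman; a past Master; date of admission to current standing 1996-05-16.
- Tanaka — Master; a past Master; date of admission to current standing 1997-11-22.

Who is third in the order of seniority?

Andersen

By standing in the guild: Tanaka (Master); then Salazar (Liveryman); then Andersen, Delgado, Petrov, Vance and Kowalski (Journeyman); then Quinn (Apprentice).
Andersen, Delgado, Petrov, Vance and Kowalski all have date of admission to current standing 1996-05-16, so the next rule applies.
Among Andersen, Delgado, Petrov, Vance and Kowalski, a past Master before not a past Master: Andersen, Delgado, Petrov and Vance (a past Master) before Kowalski (not a past Master).
Among Andersen, Delgado, Petrov and Vance, alphabetically by surname: Andersen before Delgado before Petrov before Vance.
Order: Tanaka, Salazar, Andersen, Delgado, Petrov, Vance, Kowalski, Quinn.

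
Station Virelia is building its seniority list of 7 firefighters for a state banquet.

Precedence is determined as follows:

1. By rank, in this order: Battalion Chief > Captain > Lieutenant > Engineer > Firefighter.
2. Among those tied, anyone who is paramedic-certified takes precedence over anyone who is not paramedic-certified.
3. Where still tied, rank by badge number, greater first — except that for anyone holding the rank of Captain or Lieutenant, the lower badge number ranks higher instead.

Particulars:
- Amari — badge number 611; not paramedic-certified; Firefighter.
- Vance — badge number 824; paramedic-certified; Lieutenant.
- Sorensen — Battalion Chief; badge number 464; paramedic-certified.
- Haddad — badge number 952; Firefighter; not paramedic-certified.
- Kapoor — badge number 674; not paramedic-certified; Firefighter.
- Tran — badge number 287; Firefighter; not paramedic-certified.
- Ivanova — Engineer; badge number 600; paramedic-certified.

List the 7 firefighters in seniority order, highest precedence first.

Sorensen, Vance, Ivanova, Haddad, Kapoor, Amari, Tran

By rank: Sorensen (Battalion Chief); then Vance (Lieutenant); then Ivanova (Engineer); then Haddad, Kapoor, Amari and Tran (Firefighter).
Haddad, Kapoor, Amari and Tran are each not paramedic-certified, so the next rule applies.
Among Haddad, Kapoor, Amari and Tran, by badge number (higher first): Haddad (952) before Kapoor (674) before Amari (611) before Tran (287).
Full order: Sorensen, Vance, Ivanova, Haddad, Kapoor, Amari, Tran.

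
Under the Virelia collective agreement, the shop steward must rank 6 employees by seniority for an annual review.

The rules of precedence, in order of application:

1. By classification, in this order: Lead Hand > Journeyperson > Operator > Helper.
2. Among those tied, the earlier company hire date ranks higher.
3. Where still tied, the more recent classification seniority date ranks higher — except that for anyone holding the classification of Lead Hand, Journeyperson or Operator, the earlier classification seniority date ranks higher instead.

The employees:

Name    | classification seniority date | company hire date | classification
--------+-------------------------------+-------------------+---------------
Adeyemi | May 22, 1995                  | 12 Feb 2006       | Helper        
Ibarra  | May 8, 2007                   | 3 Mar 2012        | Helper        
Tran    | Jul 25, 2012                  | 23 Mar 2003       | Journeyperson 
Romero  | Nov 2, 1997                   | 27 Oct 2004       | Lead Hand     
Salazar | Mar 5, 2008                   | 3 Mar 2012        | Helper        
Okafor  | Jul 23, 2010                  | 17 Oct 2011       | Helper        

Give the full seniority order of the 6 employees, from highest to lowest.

Romero, Tran, Adeyemi, Okafor, Salazar, Ibarra

By classification: Romero (Lead Hand); then Tran (Journeyperson); then Adeyemi, Okafor, Salazar and Ibarra (Helper).
Among Adeyemi, Okafor, Salazar and Ibarra, by company hire date (earlier first): Adeyemi (12 Feb 2006) before Okafor (17 Oct 2011) before Salazar and Ibarra (3 Mar 2012).
Among Salazar and Ibarra, by classification seniority date (later first): Salazar (Mar 5, 2008) before Ibarra (May 8, 2007).
Full order: Romero, Tran, Adeyemi, Okafor, Salazar, Ibarra.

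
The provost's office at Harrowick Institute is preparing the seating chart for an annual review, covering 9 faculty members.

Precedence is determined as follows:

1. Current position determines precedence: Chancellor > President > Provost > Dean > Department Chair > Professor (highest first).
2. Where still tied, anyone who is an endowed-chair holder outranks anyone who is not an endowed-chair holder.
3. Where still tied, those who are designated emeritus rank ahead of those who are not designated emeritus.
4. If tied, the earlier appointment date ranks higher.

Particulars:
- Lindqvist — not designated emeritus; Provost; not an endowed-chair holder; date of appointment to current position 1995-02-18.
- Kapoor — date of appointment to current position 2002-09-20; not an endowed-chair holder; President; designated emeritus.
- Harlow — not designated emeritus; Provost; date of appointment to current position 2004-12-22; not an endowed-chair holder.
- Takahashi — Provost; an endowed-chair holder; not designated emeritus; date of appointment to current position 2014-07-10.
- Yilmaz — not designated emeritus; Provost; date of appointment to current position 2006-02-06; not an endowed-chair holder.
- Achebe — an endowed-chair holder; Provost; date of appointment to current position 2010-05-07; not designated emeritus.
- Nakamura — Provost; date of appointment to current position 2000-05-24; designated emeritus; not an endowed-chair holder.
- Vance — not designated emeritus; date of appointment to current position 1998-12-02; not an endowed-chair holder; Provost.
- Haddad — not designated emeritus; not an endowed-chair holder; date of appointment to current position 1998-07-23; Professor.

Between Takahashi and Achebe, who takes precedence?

Achebe

By current position: Kapoor (President); then Achebe, Takahashi, Nakamura, Lindqvist, Vance, Harlow and Yilmaz (Provost); then Haddad (Professor).
Among Achebe, Takahashi, Nakamura, Lindqvist, Vance, Harlow and Yilmaz, an endowed-chair holder before not an endowed-chair holder: Achebe and Takahashi (an endowed-chair holder) before Nakamura, Lindqvist, Vance, Harlow and Yilmaz (not an endowed-chair holder).
Achebe and Takahashi are each not designated emeritus, so the next rule applies.
Among Achebe and Takahashi, by date of appointment to current position (earlier first): Achebe (2010-05-07) before Takahashi (2014-07-10).
Among Nakamura, Lindqvist, Vance, Harlow and Yilmaz, designated emeritus before not designated emeritus: Nakamura (designated emeritus) before Lindqvist, Vance, Harlow and Yilmaz (not designated emeritus).
Among Lindqvist, Vance, Harlow and Yilmaz, by date of appointment to current position (earlier first): Lindqvist (1995-02-18) before Vance (1998-12-02) before Harlow (2004-12-22) before Yilmaz (2006-02-06).
So Achebe takes precedence.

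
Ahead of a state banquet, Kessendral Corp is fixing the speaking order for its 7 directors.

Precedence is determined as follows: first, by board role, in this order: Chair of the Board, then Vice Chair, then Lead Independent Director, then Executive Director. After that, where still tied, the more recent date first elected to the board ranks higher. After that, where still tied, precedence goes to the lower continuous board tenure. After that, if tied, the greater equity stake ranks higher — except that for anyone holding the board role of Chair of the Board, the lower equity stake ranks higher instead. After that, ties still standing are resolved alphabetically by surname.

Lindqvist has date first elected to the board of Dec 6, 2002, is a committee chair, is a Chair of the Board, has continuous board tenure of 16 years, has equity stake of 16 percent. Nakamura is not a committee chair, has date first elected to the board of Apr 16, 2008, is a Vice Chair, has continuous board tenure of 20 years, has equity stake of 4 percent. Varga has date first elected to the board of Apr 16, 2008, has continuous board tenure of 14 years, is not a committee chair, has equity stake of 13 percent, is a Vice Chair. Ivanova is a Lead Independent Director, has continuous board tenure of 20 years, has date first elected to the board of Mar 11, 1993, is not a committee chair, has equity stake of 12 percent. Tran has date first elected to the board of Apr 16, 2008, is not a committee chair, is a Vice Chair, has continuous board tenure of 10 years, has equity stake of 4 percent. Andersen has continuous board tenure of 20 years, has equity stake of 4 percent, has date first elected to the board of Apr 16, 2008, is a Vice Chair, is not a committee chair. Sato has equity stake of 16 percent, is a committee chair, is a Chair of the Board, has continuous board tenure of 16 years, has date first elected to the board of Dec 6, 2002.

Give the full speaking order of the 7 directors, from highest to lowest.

By board role: Lindqvist and Sato (Chair of the Board); then Tran, Varga, Andersen and Nakamura (Vice Chair); then Ivanova (Lead Independent Director).
Lindqvist and Sato both have date first elected to the board Dec 6, 2002, so the next rule applies.
Lindqvist and Sato both have continuous board tenure 16 years, so the next rule applies.
Lindqvist and Sato both have equity stake 16 percent, so the next rule applies.
Among Lindqvist and Sato, alphabetically by surname: Lindqvist before Sato.
Tran, Varga, Andersen and Nakamura all have date first elected to the board Apr 16, 2008, so the next rule applies.
Among Tran, Varga, Andersen and Nakamura, by continuous board tenure (lower first): Tran (10 years) before Varga (14 years) before Andersen and Nakamura (20 years).
Andersen and Nakamura both have equity stake 4 percent, so the next rule applies.
Among Andersen and Nakamura, alphabetically by surname: Andersen before Nakamura.
Full order: Lindqvist, Sato, Tran, Varga, Andersen, Nakamura, Ivanova.

Lindqvist, Sato, Tran, Varga, Andersen, Nakamura, Ivanova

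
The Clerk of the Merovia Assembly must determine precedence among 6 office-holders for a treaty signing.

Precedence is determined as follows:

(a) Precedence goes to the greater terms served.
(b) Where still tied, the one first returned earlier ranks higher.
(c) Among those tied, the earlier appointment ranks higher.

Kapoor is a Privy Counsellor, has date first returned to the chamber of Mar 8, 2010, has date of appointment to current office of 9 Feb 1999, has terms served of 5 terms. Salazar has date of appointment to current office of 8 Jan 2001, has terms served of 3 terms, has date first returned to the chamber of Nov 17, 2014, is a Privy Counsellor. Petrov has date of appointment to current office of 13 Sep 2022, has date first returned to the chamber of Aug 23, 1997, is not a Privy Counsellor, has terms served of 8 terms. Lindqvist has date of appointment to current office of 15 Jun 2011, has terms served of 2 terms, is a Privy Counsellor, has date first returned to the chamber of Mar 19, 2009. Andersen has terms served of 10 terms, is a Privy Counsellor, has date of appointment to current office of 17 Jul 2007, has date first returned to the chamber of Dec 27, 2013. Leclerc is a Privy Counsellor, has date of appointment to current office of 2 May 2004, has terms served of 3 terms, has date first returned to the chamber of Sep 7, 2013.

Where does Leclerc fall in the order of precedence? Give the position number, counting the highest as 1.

By terms served (higher first): Andersen (10 terms); then Petrov (8 terms); then Kapoor (5 terms); then Leclerc and Salazar (both 3 terms); then Lindqvist (2 terms).
Among Leclerc and Salazar, by date first returned to the chamber (earlier first): Leclerc (Sep 7, 2013) before Salazar (Nov 17, 2014).
Order: Andersen, Petrov, Kapoor, Leclerc, Salazar, Lindqvist. So position 4.

4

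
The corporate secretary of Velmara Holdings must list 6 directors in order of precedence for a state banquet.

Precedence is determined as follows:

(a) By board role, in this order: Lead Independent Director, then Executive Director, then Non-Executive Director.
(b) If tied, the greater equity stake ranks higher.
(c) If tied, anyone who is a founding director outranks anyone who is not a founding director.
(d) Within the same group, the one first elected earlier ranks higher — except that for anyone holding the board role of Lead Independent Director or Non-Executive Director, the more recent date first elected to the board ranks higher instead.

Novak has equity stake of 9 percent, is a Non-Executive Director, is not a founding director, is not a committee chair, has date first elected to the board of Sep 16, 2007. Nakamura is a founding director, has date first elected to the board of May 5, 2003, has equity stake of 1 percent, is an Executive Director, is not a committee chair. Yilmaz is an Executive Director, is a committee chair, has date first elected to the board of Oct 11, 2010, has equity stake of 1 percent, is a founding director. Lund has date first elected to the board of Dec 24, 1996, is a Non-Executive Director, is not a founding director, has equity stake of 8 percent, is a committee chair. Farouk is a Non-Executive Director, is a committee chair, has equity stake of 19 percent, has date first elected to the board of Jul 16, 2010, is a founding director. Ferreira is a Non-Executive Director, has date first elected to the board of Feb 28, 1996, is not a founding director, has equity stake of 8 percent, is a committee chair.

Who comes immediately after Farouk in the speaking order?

By board role: Nakamura and Yilmaz (Executive Director); then Farouk, Novak, Lund and Ferreira (Non-Executive Director).
Nakamura and Yilmaz both have equity stake 1 percent, so the next rule applies.
Nakamura and Yilmaz are each a founding director, so the next rule applies.
Among Nakamura and Yilmaz, by date first elected to the board (earlier first): Nakamura (May 5, 2003) before Yilmaz (Oct 11, 2010).
Among Farouk, Novak, Lund and Ferreira, by equity stake (higher first): Farouk (19 percent) before Novak (9 percent) before Lund and Ferreira (8 percent).
Lund and Ferreira are each not a founding director, so the next rule applies.
Among Lund and Ferreira, by date first elected to the board (later first) (reversed rule for this group): Lund (Dec 24, 1996) before Ferreira (Feb 28, 1996).
Order: Nakamura, Yilmaz, Farouk, Novak, Lund, Ferreira.

Novak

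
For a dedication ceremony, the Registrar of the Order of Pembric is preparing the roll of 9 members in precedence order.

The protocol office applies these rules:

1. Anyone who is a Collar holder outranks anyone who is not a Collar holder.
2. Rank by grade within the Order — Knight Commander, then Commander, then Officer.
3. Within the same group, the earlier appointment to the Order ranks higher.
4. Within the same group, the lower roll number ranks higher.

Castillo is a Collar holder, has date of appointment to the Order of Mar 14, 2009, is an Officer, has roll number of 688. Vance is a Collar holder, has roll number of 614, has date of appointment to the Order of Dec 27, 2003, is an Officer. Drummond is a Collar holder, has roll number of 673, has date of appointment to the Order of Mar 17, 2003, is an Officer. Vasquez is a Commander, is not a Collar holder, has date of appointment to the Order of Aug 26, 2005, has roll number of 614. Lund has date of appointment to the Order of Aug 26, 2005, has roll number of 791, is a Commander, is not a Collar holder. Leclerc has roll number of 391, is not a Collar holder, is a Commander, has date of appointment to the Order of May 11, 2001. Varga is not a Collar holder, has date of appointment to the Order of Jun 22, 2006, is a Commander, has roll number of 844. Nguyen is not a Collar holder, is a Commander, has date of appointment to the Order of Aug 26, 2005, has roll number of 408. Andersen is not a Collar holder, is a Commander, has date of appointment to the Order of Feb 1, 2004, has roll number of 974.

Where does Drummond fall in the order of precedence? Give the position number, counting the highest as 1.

1

By the first rule: Drummond, Vance and Castillo (each a Collar holder); then Leclerc, Andersen, Nguyen, Vasquez, Lund and Varga (each not a Collar holder).
Drummond, Vance and Castillo are each Officer, so the next rule applies.
Among Drummond, Vance and Castillo, by date of appointment to the Order (earlier first): Drummond (Mar 17, 2003) before Vance (Dec 27, 2003) before Castillo (Mar 14, 2009).
Leclerc, Andersen, Nguyen, Vasquez, Lund and Varga are each Commander, so the next rule applies.
Among Leclerc, Andersen, Nguyen, Vasquez, Lund and Varga, by date of appointment to the Order (earlier first): Leclerc (May 11, 2001) before Andersen (Feb 1, 2004) before Nguyen, Vasquez and Lund (Aug 26, 2005) before Varga (Jun 22, 2006).
Among Nguyen, Vasquez and Lund, by roll number (lower first): Nguyen (408) before Vasquez (614) before Lund (791).
Order: Drummond, Vance, Castillo, Leclerc, Andersen, Nguyen, Vasquez, Lund, Varga. So position 1.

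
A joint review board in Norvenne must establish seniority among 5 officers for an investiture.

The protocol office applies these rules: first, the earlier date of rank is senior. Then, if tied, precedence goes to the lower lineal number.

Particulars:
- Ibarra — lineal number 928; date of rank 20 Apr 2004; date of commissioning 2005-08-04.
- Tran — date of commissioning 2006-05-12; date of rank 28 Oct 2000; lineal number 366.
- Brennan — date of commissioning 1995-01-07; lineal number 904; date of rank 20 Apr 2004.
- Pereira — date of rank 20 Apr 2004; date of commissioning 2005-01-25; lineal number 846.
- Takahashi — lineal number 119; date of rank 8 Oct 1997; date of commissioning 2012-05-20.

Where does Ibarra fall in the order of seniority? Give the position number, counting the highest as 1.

By date of rank (earlier first): Takahashi (8 Oct 1997); then Tran (28 Oct 2000); then Pereira, Brennan and Ibarra (each 20 Apr 2004).
Among Pereira, Brennan and Ibarra, by lineal number (lower first): Pereira (846) before Brennan (904) before Ibarra (928).
Order: Takahashi, Tran, Pereira, Brennan, Ibarra. So position 5.

5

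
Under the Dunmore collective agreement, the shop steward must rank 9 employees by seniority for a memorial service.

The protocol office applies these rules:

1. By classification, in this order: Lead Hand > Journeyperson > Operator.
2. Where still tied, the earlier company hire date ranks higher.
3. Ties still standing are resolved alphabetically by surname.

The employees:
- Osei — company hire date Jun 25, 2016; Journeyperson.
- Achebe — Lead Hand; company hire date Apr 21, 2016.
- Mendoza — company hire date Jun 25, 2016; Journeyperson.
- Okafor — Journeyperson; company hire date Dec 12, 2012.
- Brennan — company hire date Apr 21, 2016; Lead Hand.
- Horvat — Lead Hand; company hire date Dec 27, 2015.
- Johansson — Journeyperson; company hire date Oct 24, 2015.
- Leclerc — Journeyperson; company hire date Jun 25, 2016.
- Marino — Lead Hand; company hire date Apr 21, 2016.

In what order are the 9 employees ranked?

By classification: Horvat, Achebe, Brennan and Marino (Lead Hand); then Okafor, Johansson, Leclerc, Mendoza and Osei (Journeyperson).
Among Horvat, Achebe, Brennan and Marino, by company hire date (earlier first): Horvat (Dec 27, 2015) before Achebe, Brennan and Marino (Apr 21, 2016).
Among Achebe, Brennan and Marino, alphabetically by surname: Achebe before Brennan before Marino.
Among Okafor, Johansson, Leclerc, Mendoza and Osei, by company hire date (earlier first): Okafor (Dec 12, 2012) before Johansson (Oct 24, 2015) before Leclerc, Mendoza and Osei (Jun 25, 2016).
Among Leclerc, Mendoza and Osei, alphabetically by surname: Leclerc before Mendoza before Osei.
Full order: Horvat, Achebe, Brennan, Marino, Okafor, Johansson, Leclerc, Mendoza, Osei.

Horvat, Achebe, Brennan, Marino, Okafor, Johansson, Leclerc, Mendoza, Osei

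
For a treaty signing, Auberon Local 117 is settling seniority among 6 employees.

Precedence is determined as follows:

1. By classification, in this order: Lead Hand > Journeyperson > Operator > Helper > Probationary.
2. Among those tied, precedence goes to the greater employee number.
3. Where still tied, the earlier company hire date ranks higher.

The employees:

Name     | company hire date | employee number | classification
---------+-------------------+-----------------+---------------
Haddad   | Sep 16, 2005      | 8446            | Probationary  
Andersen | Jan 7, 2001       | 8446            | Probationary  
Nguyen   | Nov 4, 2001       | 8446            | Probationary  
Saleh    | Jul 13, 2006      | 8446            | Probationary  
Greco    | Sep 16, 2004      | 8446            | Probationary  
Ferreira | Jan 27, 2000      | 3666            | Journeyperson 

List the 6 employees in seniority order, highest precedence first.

Ferreira, Andersen, Nguyen, Greco, Haddad, Saleh

By classification: Ferreira (Journeyperson); then Andersen, Nguyen, Greco, Haddad and Saleh (Probationary).
Andersen, Nguyen, Greco, Haddad and Saleh all have employee number 8446, so the next rule applies.
Among Andersen, Nguyen, Greco, Haddad and Saleh, by company hire date (earlier first): Andersen (Jan 7, 2001) before Nguyen (Nov 4, 2001) before Greco (Sep 16, 2004) before Haddad (Sep 16, 2005) before Saleh (Jul 13, 2006).
Full order: Ferreira, Andersen, Nguyen, Greco, Haddad, Saleh.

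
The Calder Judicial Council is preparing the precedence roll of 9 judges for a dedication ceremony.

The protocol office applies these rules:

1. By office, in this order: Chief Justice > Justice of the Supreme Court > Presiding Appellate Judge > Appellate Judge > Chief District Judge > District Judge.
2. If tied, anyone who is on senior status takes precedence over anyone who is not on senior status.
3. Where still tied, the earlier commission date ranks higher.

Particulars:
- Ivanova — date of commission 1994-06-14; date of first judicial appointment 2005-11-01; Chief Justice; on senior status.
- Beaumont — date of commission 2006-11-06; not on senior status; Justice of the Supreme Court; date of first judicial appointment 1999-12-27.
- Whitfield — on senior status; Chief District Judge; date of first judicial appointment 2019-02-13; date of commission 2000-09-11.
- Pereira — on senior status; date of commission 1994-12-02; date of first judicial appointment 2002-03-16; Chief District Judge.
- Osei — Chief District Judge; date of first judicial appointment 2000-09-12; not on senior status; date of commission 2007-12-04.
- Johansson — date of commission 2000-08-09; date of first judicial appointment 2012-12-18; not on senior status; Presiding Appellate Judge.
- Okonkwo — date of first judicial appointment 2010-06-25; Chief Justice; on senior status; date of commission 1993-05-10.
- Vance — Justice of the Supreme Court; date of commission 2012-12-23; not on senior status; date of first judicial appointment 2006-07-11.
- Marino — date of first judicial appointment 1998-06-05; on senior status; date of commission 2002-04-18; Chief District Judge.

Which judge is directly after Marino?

Osei

By office: Okonkwo and Ivanova (Chief Justice); then Beaumont and Vance (Justice of the Supreme Court); then Johansson (Presiding Appellate Judge); then Pereira, Whitfield, Marino and Osei (Chief District Judge).
Okonkwo and Ivanova are each on senior status, so the next rule applies.
Among Okonkwo and Ivanova, by date of commission (earlier first): Okonkwo (1993-05-10) before Ivanova (1994-06-14).
Beaumont and Vance are each not on senior status, so the next rule applies.
Among Beaumont and Vance, by date of commission (earlier first): Beaumont (2006-11-06) before Vance (2012-12-23).
Among Pereira, Whitfield, Marino and Osei, on senior status before not on senior status: Pereira, Whitfield and Marino (on senior status) before Osei (not on senior status).
Among Pereira, Whitfield and Marino, by date of commission (earlier first): Pereira (1994-12-02) before Whitfield (2000-09-11) before Marino (2002-04-18).
Order: Okonkwo, Ivanova, Beaumont, Vance, Johansson, Pereira, Whitfield, Marino, Osei.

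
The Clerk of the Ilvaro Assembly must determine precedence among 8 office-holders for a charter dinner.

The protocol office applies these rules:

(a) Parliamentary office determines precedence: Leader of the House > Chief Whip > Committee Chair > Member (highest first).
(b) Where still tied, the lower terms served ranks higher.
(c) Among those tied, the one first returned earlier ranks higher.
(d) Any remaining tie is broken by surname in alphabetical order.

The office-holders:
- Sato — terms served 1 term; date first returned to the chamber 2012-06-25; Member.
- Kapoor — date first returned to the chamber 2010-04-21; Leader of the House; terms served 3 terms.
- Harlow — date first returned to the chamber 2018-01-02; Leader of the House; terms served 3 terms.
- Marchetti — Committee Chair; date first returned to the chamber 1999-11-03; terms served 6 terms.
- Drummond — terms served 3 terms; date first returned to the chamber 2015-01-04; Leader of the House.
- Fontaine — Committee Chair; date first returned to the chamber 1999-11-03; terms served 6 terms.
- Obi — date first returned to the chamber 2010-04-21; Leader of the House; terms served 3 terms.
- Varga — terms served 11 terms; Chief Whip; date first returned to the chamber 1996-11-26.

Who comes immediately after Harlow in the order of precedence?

Varga

By parliamentary office: Kapoor, Obi, Drummond and Harlow (Leader of the House); then Varga (Chief Whip); then Fontaine and Marchetti (Committee Chair); then Sato (Member).
Kapoor, Obi, Drummond and Harlow all have terms served 3 terms, so the next rule applies.
Among Kapoor, Obi, Drummond and Harlow, by date first returned to the chamber (earlier first): Kapoor and Obi (2010-04-21) before Drummond (2015-01-04) before Harlow (2018-01-02).
Among Kapoor and Obi, alphabetically by surname: Kapoor before Obi.
Fontaine and Marchetti both have terms served 6 terms, so the next rule applies.
Fontaine and Marchetti both have date first returned to the chamber 1999-11-03, so the next rule applies.
Among Fontaine and Marchetti, alphabetically by surname: Fontaine before Marchetti.
Order: Kapoor, Obi, Drummond, Harlow, Varga, Fontaine, Marchetti, Sato.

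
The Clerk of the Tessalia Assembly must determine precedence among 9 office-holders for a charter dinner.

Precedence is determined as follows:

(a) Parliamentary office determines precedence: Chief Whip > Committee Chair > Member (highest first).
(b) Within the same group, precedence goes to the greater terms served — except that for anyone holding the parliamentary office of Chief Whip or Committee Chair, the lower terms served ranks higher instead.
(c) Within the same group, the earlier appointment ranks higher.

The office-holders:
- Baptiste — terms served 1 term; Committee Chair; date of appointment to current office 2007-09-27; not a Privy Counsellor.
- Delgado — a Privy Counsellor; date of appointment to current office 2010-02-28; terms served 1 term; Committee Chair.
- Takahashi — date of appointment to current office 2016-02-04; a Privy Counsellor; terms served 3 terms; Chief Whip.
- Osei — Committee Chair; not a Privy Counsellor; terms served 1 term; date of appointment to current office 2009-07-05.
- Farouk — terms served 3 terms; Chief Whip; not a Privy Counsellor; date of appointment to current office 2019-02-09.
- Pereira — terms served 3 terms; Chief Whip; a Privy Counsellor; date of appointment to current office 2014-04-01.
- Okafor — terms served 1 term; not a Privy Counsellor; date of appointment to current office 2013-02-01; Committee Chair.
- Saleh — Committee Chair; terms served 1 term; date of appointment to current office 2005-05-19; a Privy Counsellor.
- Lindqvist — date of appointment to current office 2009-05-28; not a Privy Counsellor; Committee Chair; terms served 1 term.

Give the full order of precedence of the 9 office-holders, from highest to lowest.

Pereira, Takahashi, Farouk, Saleh, Baptiste, Lindqvist, Osei, Delgado, Okafor

By parliamentary office: Pereira, Takahashi and Farouk (Chief Whip); then Saleh, Baptiste, Lindqvist, Osei, Delgado and Okafor (Committee Chair).
Pereira, Takahashi and Farouk all have terms served 3 terms, so the next rule applies.
Among Pereira, Takahashi and Farouk, by date of appointment to current office (earlier first): Pereira (2014-04-01) before Takahashi (2016-02-04) before Farouk (2019-02-09).
Saleh, Baptiste, Lindqvist, Osei, Delgado and Okafor all have terms served 1 term, so the next rule applies.
Among Saleh, Baptiste, Lindqvist, Osei, Delgado and Okafor, by date of appointment to current office (earlier first): Saleh (2005-05-19) before Baptiste (2007-09-27) before Lindqvist (2009-05-28) before Osei (2009-07-05) before Delgado (2010-02-28) before Okafor (2013-02-01).
Full order: Pereira, Takahashi, Farouk, Saleh, Baptiste, Lindqvist, Osei, Delgado, Okafor.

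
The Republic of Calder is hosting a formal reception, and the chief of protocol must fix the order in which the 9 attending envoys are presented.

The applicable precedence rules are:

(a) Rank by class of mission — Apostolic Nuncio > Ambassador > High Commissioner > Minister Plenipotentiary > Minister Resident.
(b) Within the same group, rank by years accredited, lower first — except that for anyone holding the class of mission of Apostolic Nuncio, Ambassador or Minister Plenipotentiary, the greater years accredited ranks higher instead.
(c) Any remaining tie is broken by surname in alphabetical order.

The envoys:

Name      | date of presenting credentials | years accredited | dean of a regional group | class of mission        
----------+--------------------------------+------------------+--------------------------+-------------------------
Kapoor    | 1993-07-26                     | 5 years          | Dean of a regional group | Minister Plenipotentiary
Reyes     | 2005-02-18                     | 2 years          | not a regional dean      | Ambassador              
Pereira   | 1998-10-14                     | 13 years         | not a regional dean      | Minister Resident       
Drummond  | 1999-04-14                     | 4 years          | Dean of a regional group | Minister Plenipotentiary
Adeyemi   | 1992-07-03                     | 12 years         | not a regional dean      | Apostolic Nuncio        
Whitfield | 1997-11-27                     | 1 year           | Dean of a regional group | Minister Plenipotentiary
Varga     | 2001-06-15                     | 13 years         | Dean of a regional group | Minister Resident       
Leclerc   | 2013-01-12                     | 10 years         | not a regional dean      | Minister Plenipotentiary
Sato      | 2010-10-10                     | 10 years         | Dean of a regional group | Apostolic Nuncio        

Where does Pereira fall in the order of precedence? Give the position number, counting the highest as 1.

By class of mission: Adeyemi and Sato (Apostolic Nuncio); then Reyes (Ambassador); then Leclerc, Kapoor, Drummond and Whitfield (Minister Plenipotentiary); then Pereira and Varga (Minister Resident).
Among Adeyemi and Sato, by years accredited (higher first) (reversed rule for this group): Adeyemi (12 years) before Sato (10 years).
Among Leclerc, Kapoor, Drummond and Whitfield, by years accredited (higher first) (reversed rule for this group): Leclerc (10 years) before Kapoor (5 years) before Drummond (4 years) before Whitfield (1 year).
Pereira and Varga both have years accredited 13 years, so the next rule applies.
Among Pereira and Varga, alphabetically by surname: Pereira before Varga.
Order: Adeyemi, Sato, Reyes, Leclerc, Kapoor, Drummond, Whitfield, Pereira, Varga. So position 8.

8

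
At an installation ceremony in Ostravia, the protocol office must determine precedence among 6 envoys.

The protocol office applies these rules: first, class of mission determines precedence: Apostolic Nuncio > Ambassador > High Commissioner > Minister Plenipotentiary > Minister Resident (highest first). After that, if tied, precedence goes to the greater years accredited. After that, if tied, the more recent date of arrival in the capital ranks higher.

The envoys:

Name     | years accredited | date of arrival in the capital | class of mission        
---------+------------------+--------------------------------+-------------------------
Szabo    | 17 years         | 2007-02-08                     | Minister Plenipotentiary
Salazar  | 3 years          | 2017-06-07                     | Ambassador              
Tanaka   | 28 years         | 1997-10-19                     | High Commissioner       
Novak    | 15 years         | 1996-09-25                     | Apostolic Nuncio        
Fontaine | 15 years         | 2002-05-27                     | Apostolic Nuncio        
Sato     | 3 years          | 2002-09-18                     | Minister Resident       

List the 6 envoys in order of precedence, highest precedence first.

Fontaine, Novak, Salazar, Tanaka, Szabo, Sato

By class of mission: Fontaine and Novak (Apostolic Nuncio); then Salazar (Ambassador); then Tanaka (High Commissioner); then Szabo (Minister Plenipotentiary); then Sato (Minister Resident).
Fontaine and Novak both have years accredited 15 years, so the next rule applies.
Among Fontaine and Novak, by date of arrival in the capital (later first): Fontaine (2002-05-27) before Novak (1996-09-25).
Full order: Fontaine, Novak, Salazar, Tanaka, Szabo, Sato.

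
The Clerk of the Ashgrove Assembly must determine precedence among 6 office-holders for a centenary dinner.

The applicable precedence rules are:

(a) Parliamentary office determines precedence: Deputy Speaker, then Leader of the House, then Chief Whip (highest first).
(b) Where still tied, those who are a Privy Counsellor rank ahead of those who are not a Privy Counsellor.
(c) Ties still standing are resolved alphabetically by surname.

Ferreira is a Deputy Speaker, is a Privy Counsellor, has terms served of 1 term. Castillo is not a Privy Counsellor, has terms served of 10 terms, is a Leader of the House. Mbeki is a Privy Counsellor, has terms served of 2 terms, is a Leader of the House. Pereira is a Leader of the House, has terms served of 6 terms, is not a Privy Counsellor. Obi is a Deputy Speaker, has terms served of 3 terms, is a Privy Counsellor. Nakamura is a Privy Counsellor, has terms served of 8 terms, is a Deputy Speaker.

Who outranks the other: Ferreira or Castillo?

Ferreira

By parliamentary office: Ferreira, Nakamura and Obi (Deputy Speaker); then Mbeki, Castillo and Pereira (Leader of the House).
Ferreira, Nakamura and Obi are each a Privy Counsellor, so the next rule applies.
Among Ferreira, Nakamura and Obi, alphabetically by surname: Ferreira before Nakamura before Obi.
Among Mbeki, Castillo and Pereira, a Privy Counsellor before not a Privy Counsellor: Mbeki (a Privy Counsellor) before Castillo and Pereira (not a Privy Counsellor).
Among Castillo and Pereira, alphabetically by surname: Castillo before Pereira.
So Ferreira takes precedence.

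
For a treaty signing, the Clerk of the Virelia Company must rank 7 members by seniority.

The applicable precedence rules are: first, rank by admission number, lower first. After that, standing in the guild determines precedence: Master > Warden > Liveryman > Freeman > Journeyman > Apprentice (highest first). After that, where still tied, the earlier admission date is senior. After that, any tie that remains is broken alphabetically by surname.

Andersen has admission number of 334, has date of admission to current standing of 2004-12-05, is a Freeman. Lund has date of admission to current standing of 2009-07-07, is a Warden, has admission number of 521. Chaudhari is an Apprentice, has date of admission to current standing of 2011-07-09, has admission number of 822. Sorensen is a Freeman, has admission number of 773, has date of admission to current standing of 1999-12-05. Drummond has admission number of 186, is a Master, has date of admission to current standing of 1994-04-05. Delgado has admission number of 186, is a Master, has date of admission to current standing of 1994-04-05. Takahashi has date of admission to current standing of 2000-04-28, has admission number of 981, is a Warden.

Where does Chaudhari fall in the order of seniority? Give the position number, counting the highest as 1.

By admission number (lower first): Delgado and Drummond (both 186); then Andersen (334); then Lund (521); then Sorensen (773); then Chaudhari (822); then Takahashi (981).
Delgado and Drummond are each Master, so the next rule applies.
Delgado and Drummond both have date of admission to current standing 1994-04-05, so the next rule applies.
Among Delgado and Drummond, alphabetically by surname: Delgado before Drummond.
Order: Delgado, Drummond, Andersen, Lund, Sorensen, Chaudhari, Takahashi. So position 6.

6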